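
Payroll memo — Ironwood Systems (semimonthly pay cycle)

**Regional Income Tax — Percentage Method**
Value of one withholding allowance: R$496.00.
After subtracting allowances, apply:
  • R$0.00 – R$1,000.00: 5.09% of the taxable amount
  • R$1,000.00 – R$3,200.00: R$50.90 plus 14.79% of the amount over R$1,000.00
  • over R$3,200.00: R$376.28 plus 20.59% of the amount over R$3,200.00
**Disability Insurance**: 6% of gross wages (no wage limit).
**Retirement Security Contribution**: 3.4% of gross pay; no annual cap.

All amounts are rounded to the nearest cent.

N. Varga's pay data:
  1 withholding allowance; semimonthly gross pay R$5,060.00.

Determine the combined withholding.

R$1,132.77

Regional Income Tax: taxable = R$5,060.00 − 1×R$496.00 = R$4,564.00
  R$376.28 + 20.59% × (R$4,564.00 − R$3,200.00) = R$376.28 + 20.59% × R$1,364.00 = R$657.13
Disability Insurance: 6% × R$5,060.00 = R$303.60
Retirement Security Contribution: 3.4% × R$5,060.00 = R$172.04
Total: R$657.13 + R$303.60 + R$172.04 = R$1,132.77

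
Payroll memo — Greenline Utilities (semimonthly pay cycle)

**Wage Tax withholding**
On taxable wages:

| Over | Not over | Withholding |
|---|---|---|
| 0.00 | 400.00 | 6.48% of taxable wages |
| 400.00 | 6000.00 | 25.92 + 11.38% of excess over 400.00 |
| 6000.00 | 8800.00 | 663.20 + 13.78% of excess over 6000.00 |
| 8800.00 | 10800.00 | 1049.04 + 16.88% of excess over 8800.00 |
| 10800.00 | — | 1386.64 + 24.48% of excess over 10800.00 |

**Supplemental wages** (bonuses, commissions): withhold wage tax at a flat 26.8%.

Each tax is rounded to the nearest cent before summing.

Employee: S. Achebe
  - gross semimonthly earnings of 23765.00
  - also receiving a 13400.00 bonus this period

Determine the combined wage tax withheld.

8151.67

Wage Tax: taxable = 23765.00
  1386.64 + 24.48% × (23765.00 − 10800.00) = 1386.64 + 24.48% × 12965.00 = 4560.47
Supplemental (26.8% flat on bonus): 26.8% × 13400.00 = 3591.20
Total wage tax: 4560.47 + 3591.20 = 8151.67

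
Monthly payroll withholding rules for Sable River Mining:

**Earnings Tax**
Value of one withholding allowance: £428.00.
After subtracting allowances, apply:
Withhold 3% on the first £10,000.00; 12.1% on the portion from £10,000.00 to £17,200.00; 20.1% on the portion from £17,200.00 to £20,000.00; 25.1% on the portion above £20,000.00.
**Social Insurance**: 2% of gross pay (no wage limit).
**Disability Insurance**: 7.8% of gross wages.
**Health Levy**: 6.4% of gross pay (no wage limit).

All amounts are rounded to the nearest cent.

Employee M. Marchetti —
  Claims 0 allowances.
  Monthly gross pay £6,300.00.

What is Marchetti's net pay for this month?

Earnings Tax: taxable = £6,300.00
  3% × £6,300.00 = £189.00
Social Insurance: 2% × £6,300.00 = £126.00
Disability Insurance: 7.8% × £6,300.00 = £491.40
Health Levy: 6.4% × £6,300.00 = £403.20
Total withheld: £189.00 + £126.00 + £491.40 + £403.20 = £1,209.60
Net pay: £6,300.00 − £1,209.60 = £5,090.40

£5,090.40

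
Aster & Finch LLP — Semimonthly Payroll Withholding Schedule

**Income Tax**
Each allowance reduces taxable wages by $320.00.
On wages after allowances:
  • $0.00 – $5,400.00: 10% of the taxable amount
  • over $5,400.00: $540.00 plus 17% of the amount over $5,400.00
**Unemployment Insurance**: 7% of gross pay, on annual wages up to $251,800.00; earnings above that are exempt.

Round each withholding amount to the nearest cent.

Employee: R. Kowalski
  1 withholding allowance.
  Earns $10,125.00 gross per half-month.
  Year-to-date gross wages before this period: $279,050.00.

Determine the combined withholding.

$1,288.85

Income Tax: taxable = $10,125.00 − 1×$320.00 = $9,805.00
  $540.00 + 17% × ($9,805.00 − $5,400.00) = $540.00 + 17% × $4,405.00 = $1,288.85
Unemployment Insurance: YTD $279,050.00 ≥ cap $251,800.00 → $0.00
Total: $1,288.85 + $0.00 = $1,288.85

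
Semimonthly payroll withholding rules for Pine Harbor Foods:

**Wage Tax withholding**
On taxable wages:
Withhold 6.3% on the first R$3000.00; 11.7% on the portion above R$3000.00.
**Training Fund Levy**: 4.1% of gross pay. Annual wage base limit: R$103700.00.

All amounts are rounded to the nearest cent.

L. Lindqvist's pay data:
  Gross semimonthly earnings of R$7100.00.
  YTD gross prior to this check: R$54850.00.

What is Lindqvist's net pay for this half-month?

Wage Tax: taxable = R$7100.00
  R$189.00 + 11.7% × (R$7100.00 − R$3000.00) = R$189.00 + 11.7% × R$4100.00 = R$668.70
Training Fund Levy: 4.1% × R$7100.00 = R$291.10
Total withheld: R$668.70 + R$291.10 = R$959.80
Net pay: R$7100.00 − R$959.80 = R$6140.20

R$6140.20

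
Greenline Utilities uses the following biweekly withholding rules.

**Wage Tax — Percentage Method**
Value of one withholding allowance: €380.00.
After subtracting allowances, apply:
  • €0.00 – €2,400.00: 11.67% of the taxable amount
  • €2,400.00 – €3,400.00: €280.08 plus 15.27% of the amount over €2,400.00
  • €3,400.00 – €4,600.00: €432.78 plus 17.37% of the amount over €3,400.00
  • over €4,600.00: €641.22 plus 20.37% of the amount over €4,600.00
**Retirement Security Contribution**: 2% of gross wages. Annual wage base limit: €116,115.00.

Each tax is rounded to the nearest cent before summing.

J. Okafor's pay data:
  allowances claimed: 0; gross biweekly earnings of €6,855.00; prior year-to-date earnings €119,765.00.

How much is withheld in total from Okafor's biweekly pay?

Wage Tax: taxable = €6,855.00
  €641.22 + 20.37% × (€6,855.00 − €4,600.00) = €641.22 + 20.37% × €2,255.00 = €1,100.56
Retirement Security Contribution: YTD €119,765.00 ≥ cap €116,115.00 → €0.00
Total: €1,100.56 + €0.00 = €1,100.56

€1,100.56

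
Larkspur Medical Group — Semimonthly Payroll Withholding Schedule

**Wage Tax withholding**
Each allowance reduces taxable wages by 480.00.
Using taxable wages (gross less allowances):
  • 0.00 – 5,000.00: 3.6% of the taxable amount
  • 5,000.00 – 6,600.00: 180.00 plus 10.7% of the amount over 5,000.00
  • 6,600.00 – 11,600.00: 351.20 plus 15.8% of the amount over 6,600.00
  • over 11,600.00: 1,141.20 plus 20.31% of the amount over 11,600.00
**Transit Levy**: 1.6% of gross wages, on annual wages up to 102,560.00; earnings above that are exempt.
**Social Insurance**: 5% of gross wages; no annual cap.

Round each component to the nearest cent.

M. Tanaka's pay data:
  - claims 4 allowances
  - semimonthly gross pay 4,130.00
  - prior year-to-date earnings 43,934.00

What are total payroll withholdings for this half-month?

Wage Tax: taxable = 4,130.00 − 4×480.00 = 2,210.00
  3.6% × 2,210.00 = 79.56
Transit Levy: 1.6% × 4,130.00 = 66.08
Social Insurance: 5% × 4,130.00 = 206.50
Total: 79.56 + 66.08 + 206.50 = 352.14

352.14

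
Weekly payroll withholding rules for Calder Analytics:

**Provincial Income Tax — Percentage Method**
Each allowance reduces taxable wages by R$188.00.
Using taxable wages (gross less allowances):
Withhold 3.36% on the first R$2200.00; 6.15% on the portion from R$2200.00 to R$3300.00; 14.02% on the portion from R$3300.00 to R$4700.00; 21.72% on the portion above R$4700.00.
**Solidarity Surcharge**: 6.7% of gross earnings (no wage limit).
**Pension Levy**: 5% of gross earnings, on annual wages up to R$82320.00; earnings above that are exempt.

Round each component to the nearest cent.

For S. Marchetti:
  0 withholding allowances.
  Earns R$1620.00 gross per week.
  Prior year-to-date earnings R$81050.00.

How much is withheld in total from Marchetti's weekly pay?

R$226.47

Provincial Income Tax: taxable = R$1620.00
  3.36% × R$1620.00 = R$54.43
Solidarity Surcharge: 6.7% × R$1620.00 = R$108.54
Pension Levy: cap R$82320.00 − YTD R$81050.00 = R$1270.00 subject; 5% × R$1270.00 = R$63.50
Total: R$54.43 + R$108.54 + R$63.50 = R$226.47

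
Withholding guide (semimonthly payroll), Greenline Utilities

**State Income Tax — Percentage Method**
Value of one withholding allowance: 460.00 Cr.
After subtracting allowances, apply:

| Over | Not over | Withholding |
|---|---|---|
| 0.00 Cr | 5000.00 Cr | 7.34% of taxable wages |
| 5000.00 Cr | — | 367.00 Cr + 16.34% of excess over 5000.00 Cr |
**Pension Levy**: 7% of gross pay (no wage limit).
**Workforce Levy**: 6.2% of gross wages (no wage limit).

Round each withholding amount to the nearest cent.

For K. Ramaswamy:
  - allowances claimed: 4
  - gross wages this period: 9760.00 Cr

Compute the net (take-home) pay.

7627.55 Cr

State Income Tax: taxable = 9760.00 Cr − 4×460.00 Cr = 7920.00 Cr
  367.00 Cr + 16.34% × (7920.00 Cr − 5000.00 Cr) = 367.00 Cr + 16.34% × 2920.00 Cr = 844.13 Cr
Pension Levy: 7% × 9760.00 Cr = 683.20 Cr
Workforce Levy: 6.2% × 9760.00 Cr = 605.12 Cr
Total withheld: 844.13 Cr + 683.20 Cr + 605.12 Cr = 2132.45 Cr
Net pay: 9760.00 Cr − 2132.45 Cr = 7627.55 Cr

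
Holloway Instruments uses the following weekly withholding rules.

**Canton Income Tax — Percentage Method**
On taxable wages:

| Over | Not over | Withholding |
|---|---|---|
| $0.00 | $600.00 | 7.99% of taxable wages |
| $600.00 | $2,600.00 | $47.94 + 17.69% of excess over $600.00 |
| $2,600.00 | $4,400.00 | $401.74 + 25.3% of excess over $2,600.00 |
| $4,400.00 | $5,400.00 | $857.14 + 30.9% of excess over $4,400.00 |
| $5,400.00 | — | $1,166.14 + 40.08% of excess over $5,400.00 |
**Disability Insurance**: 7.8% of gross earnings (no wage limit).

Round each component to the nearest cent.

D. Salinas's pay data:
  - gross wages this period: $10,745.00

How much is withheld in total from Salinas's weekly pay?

Canton Income Tax: taxable = $10,745.00
  $1,166.14 + 40.08% × ($10,745.00 − $5,400.00) = $1,166.14 + 40.08% × $5,345.00 = $3,308.42
Disability Insurance: 7.8% × $10,745.00 = $838.11
Total: $3,308.42 + $838.11 = $4,146.53

$4,146.53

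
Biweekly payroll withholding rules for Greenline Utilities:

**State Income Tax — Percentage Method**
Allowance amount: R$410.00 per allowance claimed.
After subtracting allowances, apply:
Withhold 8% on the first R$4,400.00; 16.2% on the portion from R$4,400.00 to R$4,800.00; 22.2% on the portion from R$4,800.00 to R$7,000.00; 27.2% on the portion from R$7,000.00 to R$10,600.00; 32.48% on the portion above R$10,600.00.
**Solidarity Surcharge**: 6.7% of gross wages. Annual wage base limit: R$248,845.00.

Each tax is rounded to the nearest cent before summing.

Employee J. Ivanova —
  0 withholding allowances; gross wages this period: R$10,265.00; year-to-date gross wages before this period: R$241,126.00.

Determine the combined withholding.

State Income Tax: taxable = R$10,265.00
  R$905.20 + 27.2% × (R$10,265.00 − R$7,000.00) = R$905.20 + 27.2% × R$3,265.00 = R$1,793.28
Solidarity Surcharge: cap R$248,845.00 − YTD R$241,126.00 = R$7,719.00 subject; 6.7% × R$7,719.00 = R$517.17
Total: R$1,793.28 + R$517.17 = R$2,310.45

R$2,310.45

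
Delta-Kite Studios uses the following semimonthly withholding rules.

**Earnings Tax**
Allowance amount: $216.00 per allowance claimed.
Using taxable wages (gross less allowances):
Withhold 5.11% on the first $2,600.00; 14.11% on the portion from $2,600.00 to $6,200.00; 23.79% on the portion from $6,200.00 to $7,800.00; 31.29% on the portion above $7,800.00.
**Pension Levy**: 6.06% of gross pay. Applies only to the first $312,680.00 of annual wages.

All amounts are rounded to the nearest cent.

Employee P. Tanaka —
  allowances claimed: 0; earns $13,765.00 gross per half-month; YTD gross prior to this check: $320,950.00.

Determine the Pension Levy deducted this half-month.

$0.00

Pension Levy: YTD $320,950.00 ≥ cap $312,680.00 → $0.00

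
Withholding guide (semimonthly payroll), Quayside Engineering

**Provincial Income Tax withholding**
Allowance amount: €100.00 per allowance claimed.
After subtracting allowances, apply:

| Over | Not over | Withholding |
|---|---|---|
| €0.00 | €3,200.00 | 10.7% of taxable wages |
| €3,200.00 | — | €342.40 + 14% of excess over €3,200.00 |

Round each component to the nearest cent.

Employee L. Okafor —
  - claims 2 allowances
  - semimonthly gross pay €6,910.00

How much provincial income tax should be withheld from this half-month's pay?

€833.80

Provincial Income Tax: taxable = €6,910.00 − 2×€100.00 = €6,710.00
  €342.40 + 14% × (€6,710.00 − €3,200.00) = €342.40 + 14% × €3,510.00 = €833.80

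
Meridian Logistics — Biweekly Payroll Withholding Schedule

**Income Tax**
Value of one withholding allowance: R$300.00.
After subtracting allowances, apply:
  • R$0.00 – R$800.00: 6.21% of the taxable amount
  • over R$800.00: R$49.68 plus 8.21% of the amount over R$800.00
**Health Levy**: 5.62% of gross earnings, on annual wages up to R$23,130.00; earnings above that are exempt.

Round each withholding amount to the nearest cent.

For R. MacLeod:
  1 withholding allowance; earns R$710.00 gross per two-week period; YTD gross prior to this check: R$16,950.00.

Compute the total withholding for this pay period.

Income Tax: taxable = R$710.00 − 1×R$300.00 = R$410.00
  6.21% × R$410.00 = R$25.46
Health Levy: 5.62% × R$710.00 = R$39.90
Total: R$25.46 + R$39.90 = R$65.36

R$65.36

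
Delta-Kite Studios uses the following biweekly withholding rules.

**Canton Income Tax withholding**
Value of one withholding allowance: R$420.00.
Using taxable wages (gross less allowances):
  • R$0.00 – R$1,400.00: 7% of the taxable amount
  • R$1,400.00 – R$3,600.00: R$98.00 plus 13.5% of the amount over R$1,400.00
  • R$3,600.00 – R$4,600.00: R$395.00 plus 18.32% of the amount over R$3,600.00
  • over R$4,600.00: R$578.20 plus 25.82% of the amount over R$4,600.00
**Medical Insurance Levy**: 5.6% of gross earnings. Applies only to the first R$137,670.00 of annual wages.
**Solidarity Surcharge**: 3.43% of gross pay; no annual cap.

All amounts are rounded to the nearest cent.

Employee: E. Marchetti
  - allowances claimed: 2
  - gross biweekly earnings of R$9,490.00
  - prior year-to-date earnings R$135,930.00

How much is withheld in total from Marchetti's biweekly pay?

R$2,046.86

Canton Income Tax: taxable = R$9,490.00 − 2×R$420.00 = R$8,650.00
  R$578.20 + 25.82% × (R$8,650.00 − R$4,600.00) = R$578.20 + 25.82% × R$4,050.00 = R$1,623.91
Medical Insurance Levy: cap R$137,670.00 − YTD R$135,930.00 = R$1,740.00 subject; 5.6% × R$1,740.00 = R$97.44
Solidarity Surcharge: 3.43% × R$9,490.00 = R$325.51
Total: R$1,623.91 + R$97.44 + R$325.51 = R$2,046.86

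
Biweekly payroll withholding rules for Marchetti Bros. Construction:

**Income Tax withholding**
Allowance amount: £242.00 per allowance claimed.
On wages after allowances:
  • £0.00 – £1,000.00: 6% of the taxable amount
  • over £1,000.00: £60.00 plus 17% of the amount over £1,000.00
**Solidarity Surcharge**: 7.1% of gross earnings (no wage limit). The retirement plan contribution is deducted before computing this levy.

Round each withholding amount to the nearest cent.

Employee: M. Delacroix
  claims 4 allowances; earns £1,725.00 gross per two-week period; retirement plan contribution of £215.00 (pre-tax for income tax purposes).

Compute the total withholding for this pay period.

£139.73

Income Tax: taxable = £1,725.00 − £215.00 − 4×£242.00 = £542.00
  6% × £542.00 = £32.52
Solidarity Surcharge: 7.1% × £1,510.00 = £107.21
Total: £32.52 + £107.21 = £139.73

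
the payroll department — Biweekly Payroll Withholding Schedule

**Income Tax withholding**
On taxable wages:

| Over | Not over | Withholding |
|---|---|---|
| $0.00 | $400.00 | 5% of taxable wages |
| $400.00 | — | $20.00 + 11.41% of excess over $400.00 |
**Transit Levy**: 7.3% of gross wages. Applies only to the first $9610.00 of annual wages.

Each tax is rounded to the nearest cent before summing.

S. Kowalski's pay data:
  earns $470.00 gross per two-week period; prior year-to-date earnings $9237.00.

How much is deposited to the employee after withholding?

$414.78

Income Tax: taxable = $470.00
  $20.00 + 11.41% × ($470.00 − $400.00) = $20.00 + 11.41% × $70.00 = $27.99
Transit Levy: cap $9610.00 − YTD $9237.00 = $373.00 subject; 7.3% × $373.00 = $27.23
Total withheld: $27.99 + $27.23 = $55.22
Net pay: $470.00 − $55.22 = $414.78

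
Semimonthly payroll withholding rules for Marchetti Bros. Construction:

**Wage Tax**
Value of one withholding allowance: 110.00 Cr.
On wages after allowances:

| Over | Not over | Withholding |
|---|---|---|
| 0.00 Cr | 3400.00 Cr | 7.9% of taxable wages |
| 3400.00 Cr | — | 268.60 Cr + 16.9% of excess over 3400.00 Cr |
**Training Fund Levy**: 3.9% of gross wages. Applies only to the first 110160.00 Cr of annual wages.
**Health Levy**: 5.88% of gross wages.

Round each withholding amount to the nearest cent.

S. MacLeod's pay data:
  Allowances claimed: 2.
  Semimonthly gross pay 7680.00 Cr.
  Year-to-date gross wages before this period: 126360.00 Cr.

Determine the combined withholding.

1406.32 Cr

Wage Tax: taxable = 7680.00 Cr − 2×110.00 Cr = 7460.00 Cr
  268.60 Cr + 16.9% × (7460.00 Cr − 3400.00 Cr) = 268.60 Cr + 16.9% × 4060.00 Cr = 954.74 Cr
Training Fund Levy: YTD 126360.00 Cr ≥ cap 110160.00 Cr → 0.00 Cr
Health Levy: 5.88% × 7680.00 Cr = 451.58 Cr
Total: 954.74 Cr + 0.00 Cr + 451.58 Cr = 1406.32 Cr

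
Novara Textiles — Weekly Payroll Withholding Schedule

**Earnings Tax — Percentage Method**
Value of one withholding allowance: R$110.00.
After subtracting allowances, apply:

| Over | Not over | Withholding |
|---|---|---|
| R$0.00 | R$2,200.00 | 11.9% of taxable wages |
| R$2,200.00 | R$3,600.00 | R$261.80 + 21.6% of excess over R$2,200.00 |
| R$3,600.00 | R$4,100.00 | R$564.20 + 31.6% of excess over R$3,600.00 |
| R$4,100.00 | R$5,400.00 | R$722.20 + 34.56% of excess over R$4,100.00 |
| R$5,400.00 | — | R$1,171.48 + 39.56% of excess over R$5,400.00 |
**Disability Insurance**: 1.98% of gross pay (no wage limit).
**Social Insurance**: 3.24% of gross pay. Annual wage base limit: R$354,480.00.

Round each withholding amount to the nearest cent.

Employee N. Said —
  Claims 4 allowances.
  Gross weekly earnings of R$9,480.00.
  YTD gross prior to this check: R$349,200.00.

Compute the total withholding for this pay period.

R$2,970.23

Earnings Tax: taxable = R$9,480.00 − 4×R$110.00 = R$9,040.00
  R$1,171.48 + 39.56% × (R$9,040.00 − R$5,400.00) = R$1,171.48 + 39.56% × R$3,640.00 = R$2,611.46
Disability Insurance: 1.98% × R$9,480.00 = R$187.70
Social Insurance: cap R$354,480.00 − YTD R$349,200.00 = R$5,280.00 subject; 3.24% × R$5,280.00 = R$171.07
Total: R$2,611.46 + R$187.70 + R$171.07 = R$2,970.23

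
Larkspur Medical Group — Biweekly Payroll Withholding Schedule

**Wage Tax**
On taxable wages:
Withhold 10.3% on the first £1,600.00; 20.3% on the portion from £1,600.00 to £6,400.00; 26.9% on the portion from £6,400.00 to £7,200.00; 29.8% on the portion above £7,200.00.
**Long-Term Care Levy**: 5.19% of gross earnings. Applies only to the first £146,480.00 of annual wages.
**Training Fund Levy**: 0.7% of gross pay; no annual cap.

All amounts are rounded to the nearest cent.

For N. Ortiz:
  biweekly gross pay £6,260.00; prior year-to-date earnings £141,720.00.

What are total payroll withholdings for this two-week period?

£1,401.64

Wage Tax: taxable = £6,260.00
  £164.80 + 20.3% × (£6,260.00 − £1,600.00) = £164.80 + 20.3% × £4,660.00 = £1,110.78
Long-Term Care Levy: cap £146,480.00 − YTD £141,720.00 = £4,760.00 subject; 5.19% × £4,760.00 = £247.04
Training Fund Levy: 0.7% × £6,260.00 = £43.82
Total: £1,110.78 + £247.04 + £43.82 = £1,401.64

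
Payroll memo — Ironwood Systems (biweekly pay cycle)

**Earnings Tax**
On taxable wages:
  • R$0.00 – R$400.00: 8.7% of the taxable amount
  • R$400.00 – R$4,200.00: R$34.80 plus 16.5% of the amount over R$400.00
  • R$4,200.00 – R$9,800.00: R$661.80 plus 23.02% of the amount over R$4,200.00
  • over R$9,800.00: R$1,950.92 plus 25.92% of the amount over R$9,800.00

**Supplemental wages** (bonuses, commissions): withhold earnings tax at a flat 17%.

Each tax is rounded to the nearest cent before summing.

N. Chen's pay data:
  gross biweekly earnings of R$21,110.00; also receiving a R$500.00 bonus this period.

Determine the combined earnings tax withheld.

R$4,967.47

Earnings Tax: taxable = R$21,110.00
  R$1,950.92 + 25.92% × (R$21,110.00 − R$9,800.00) = R$1,950.92 + 25.92% × R$11,310.00 = R$4,882.47
Supplemental (17% flat on bonus): 17% × R$500.00 = R$85.00
Total earnings tax: R$4,882.47 + R$85.00 = R$4,967.47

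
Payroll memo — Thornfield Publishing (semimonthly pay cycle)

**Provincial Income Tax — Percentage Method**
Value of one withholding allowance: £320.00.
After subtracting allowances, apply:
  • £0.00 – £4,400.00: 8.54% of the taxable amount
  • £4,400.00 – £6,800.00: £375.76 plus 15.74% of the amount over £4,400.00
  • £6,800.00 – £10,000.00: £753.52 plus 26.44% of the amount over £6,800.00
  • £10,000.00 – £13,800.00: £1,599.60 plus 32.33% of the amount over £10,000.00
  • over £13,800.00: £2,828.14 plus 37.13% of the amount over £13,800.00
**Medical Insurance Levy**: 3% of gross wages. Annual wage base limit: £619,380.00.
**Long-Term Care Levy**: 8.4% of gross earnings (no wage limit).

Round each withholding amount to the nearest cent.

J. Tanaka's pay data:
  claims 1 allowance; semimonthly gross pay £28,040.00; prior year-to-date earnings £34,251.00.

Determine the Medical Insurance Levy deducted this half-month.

£841.20

Medical Insurance Levy: 3% × £28,040.00 = £841.20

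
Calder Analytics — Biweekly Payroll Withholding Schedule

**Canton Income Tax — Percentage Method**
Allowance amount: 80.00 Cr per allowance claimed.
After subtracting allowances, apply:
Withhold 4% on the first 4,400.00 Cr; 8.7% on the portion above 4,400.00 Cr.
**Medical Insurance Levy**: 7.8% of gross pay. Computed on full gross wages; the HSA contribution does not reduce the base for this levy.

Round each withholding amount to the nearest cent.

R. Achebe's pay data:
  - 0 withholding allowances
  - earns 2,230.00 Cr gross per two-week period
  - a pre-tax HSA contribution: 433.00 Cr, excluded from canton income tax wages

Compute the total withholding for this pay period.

245.82 Cr

Canton Income Tax: taxable = 2,230.00 Cr − 433.00 Cr = 1,797.00 Cr
  4% × 1,797.00 Cr = 71.88 Cr
Medical Insurance Levy: 7.8% × 2,230.00 Cr = 173.94 Cr
Total: 71.88 Cr + 173.94 Cr = 245.82 Cr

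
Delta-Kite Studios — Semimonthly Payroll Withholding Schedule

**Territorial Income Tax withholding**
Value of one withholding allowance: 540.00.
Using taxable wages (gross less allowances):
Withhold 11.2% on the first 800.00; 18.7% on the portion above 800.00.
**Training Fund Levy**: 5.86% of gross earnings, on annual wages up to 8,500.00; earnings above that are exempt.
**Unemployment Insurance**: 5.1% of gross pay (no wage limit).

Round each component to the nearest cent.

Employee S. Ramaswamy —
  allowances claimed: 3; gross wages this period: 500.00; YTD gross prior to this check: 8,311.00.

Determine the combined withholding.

Territorial Income Tax: taxable = 500.00 − 3×540.00 = -1,120.00
  Taxable ≤ 0 → 0.00
Training Fund Levy: cap 8,500.00 − YTD 8,311.00 = 189.00 subject; 5.86% × 189.00 = 11.08
Unemployment Insurance: 5.1% × 500.00 = 25.50
Total: 0.00 + 11.08 + 25.50 = 36.58

36.58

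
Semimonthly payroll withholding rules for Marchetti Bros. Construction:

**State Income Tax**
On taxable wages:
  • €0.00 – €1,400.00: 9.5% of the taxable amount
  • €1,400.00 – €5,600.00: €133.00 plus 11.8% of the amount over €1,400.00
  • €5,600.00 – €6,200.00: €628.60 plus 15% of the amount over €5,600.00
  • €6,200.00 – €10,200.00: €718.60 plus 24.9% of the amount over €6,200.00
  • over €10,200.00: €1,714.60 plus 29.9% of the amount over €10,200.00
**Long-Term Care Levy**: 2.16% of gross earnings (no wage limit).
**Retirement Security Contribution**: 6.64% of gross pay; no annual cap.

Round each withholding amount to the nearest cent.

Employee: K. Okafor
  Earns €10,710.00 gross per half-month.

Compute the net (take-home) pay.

State Income Tax: taxable = €10,710.00
  €1,714.60 + 29.9% × (€10,710.00 − €10,200.00) = €1,714.60 + 29.9% × €510.00 = €1,867.09
Long-Term Care Levy: 2.16% × €10,710.00 = €231.34
Retirement Security Contribution: 6.64% × €10,710.00 = €711.14
Total withheld: €1,867.09 + €231.34 + €711.14 = €2,809.57
Net pay: €10,710.00 − €2,809.57 = €7,900.43

€7,900.43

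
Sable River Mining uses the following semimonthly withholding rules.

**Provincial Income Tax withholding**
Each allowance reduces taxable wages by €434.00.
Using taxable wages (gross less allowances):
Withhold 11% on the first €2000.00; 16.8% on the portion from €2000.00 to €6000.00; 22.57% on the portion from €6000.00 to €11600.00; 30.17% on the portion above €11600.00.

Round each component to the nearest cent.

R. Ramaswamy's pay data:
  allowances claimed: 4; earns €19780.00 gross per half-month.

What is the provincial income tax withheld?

Provincial Income Tax: taxable = €19780.00 − 4×€434.00 = €18044.00
  €2155.92 + 30.17% × (€18044.00 − €11600.00) = €2155.92 + 30.17% × €6444.00 = €4100.07

€4100.07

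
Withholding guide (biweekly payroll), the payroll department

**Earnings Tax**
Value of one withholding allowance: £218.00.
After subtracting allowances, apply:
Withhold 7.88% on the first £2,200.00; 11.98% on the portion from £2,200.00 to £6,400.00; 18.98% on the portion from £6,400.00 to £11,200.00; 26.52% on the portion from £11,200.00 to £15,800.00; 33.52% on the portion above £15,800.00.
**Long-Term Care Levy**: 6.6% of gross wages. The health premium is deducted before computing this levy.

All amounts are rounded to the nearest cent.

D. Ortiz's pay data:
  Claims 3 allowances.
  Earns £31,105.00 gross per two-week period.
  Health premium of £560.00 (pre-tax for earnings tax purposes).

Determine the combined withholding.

£9,546.75

Earnings Tax: taxable = £31,105.00 − £560.00 − 3×£218.00 = £29,891.00
  £2,807.48 + 33.52% × (£29,891.00 − £15,800.00) = £2,807.48 + 33.52% × £14,091.00 = £7,530.78
Long-Term Care Levy: 6.6% × £30,545.00 = £2,015.97
Total: £7,530.78 + £2,015.97 = £9,546.75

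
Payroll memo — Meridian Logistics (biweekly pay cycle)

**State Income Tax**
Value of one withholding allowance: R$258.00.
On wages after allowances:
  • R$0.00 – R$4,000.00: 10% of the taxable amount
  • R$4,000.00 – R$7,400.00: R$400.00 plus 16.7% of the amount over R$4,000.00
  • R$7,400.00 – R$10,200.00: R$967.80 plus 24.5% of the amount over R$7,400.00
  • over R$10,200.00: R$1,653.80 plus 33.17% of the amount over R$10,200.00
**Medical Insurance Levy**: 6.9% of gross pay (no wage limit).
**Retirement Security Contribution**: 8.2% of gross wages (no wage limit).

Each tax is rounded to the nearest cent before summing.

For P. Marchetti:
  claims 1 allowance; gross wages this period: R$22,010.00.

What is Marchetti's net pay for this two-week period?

R$13,200.89

State Income Tax: taxable = R$22,010.00 − 1×R$258.00 = R$21,752.00
  R$1,653.80 + 33.17% × (R$21,752.00 − R$10,200.00) = R$1,653.80 + 33.17% × R$11,552.00 = R$5,485.60
Medical Insurance Levy: 6.9% × R$22,010.00 = R$1,518.69
Retirement Security Contribution: 8.2% × R$22,010.00 = R$1,804.82
Total withheld: R$5,485.60 + R$1,518.69 + R$1,804.82 = R$8,809.11
Net pay: R$22,010.00 − R$8,809.11 = R$13,200.89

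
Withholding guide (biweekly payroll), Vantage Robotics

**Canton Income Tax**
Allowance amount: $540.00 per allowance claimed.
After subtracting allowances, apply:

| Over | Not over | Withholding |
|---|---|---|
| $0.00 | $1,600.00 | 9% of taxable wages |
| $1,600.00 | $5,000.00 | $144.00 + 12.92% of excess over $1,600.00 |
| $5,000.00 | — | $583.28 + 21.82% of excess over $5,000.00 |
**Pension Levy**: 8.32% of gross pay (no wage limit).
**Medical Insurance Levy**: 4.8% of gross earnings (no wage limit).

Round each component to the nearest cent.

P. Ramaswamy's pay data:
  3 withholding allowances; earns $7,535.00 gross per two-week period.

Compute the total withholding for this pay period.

$1,771.52

Canton Income Tax: taxable = $7,535.00 − 3×$540.00 = $5,915.00
  $583.28 + 21.82% × ($5,915.00 − $5,000.00) = $583.28 + 21.82% × $915.00 = $782.93
Pension Levy: 8.32% × $7,535.00 = $626.91
Medical Insurance Levy: 4.8% × $7,535.00 = $361.68
Total: $782.93 + $626.91 + $361.68 = $1,771.52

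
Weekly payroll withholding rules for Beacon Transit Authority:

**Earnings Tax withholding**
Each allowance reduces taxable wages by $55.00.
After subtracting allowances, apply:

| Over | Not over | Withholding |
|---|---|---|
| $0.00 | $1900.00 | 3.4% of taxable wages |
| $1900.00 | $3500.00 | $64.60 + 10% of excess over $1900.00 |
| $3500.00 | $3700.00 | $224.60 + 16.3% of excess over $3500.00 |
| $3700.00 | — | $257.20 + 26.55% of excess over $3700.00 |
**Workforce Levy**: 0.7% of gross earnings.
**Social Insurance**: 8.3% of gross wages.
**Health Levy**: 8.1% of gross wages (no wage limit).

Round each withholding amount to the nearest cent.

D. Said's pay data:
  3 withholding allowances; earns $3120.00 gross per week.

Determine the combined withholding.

Earnings Tax: taxable = $3120.00 − 3×$55.00 = $2955.00
  $64.60 + 10% × ($2955.00 − $1900.00) = $64.60 + 10% × $1055.00 = $170.10
Workforce Levy: 0.7% × $3120.00 = $21.84
Social Insurance: 8.3% × $3120.00 = $258.96
Health Levy: 8.1% × $3120.00 = $252.72
Total: $170.10 + $21.84 + $258.96 + $252.72 = $703.62

$703.62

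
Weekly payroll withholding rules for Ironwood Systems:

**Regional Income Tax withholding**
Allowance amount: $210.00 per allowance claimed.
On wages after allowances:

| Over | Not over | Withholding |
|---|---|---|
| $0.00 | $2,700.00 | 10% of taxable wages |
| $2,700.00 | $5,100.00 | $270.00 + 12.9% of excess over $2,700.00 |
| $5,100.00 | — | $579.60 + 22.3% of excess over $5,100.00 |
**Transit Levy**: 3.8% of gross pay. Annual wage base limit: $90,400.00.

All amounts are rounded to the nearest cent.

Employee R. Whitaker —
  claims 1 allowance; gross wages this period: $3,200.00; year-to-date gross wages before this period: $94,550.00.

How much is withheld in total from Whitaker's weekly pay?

Regional Income Tax: taxable = $3,200.00 − 1×$210.00 = $2,990.00
  $270.00 + 12.9% × ($2,990.00 − $2,700.00) = $270.00 + 12.9% × $290.00 = $307.41
Transit Levy: YTD $94,550.00 ≥ cap $90,400.00 → $0.00
Total: $307.41 + $0.00 = $307.41

$307.41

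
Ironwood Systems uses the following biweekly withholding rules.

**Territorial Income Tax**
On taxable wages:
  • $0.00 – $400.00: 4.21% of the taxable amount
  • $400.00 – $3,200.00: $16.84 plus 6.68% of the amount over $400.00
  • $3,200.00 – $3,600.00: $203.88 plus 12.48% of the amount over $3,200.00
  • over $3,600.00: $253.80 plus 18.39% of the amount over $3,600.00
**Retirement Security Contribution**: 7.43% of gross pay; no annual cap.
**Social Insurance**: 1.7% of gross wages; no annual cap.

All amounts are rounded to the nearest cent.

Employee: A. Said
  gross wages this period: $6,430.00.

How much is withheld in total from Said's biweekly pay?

Territorial Income Tax: taxable = $6,430.00
  $253.80 + 18.39% × ($6,430.00 − $3,600.00) = $253.80 + 18.39% × $2,830.00 = $774.24
Retirement Security Contribution: 7.43% × $6,430.00 = $477.75
Social Insurance: 1.7% × $6,430.00 = $109.31
Total: $774.24 + $477.75 + $109.31 = $1,361.30

$1,361.30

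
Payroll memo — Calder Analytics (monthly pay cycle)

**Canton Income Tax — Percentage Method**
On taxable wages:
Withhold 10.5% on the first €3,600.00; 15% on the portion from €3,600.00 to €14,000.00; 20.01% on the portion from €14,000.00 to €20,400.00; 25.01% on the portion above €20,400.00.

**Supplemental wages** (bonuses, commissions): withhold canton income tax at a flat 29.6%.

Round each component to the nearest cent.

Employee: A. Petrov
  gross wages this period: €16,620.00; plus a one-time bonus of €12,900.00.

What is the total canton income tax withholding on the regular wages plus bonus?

€6,280.66

Canton Income Tax: taxable = €16,620.00
  €1,938.00 + 20.01% × (€16,620.00 − €14,000.00) = €1,938.00 + 20.01% × €2,620.00 = €2,462.26
Supplemental (29.6% flat on bonus): 29.6% × €12,900.00 = €3,818.40
Total canton income tax: €2,462.26 + €3,818.40 = €6,280.66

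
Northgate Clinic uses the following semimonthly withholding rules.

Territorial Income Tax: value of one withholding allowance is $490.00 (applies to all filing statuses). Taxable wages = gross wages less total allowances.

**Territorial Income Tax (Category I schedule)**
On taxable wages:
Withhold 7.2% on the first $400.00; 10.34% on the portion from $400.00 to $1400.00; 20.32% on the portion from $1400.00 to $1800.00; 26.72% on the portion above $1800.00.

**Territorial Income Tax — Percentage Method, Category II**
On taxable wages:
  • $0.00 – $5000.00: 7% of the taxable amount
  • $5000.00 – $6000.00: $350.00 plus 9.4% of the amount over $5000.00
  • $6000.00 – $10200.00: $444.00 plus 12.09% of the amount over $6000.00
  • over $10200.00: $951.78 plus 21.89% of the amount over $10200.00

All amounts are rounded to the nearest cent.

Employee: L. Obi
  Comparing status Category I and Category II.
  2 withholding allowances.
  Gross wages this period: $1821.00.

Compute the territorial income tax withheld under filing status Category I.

Territorial Income Tax (Category I): taxable = $1821.00 − 2×$490.00 = $841.00
  $28.80 + 10.34% × ($841.00 − $400.00) = $28.80 + 10.34% × $441.00 = $74.40

$74.40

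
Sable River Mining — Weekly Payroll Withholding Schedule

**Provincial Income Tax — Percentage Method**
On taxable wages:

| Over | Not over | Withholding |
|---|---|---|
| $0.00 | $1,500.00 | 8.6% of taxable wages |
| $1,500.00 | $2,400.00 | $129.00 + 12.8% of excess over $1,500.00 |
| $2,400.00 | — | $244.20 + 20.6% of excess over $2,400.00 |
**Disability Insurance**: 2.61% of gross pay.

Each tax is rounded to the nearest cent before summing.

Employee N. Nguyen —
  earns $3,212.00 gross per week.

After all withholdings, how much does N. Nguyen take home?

Provincial Income Tax: taxable = $3,212.00
  $244.20 + 20.6% × ($3,212.00 − $2,400.00) = $244.20 + 20.6% × $812.00 = $411.47
Disability Insurance: 2.61% × $3,212.00 = $83.83
Total withheld: $411.47 + $83.83 = $495.30
Net pay: $3,212.00 − $495.30 = $2,716.70

$2,716.70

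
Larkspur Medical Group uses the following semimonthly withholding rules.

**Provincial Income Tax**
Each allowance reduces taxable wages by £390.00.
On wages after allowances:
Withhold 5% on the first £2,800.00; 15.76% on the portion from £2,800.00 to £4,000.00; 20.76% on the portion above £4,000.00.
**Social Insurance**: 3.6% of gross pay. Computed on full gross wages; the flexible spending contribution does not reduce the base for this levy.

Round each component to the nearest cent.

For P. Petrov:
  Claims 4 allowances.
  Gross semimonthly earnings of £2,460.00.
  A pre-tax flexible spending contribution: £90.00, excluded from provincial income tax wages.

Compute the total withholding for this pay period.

£129.06

Provincial Income Tax: taxable = £2,460.00 − £90.00 − 4×£390.00 = £810.00
  5% × £810.00 = £40.50
Social Insurance: 3.6% × £2,460.00 = £88.56
Total: £40.50 + £88.56 = £129.06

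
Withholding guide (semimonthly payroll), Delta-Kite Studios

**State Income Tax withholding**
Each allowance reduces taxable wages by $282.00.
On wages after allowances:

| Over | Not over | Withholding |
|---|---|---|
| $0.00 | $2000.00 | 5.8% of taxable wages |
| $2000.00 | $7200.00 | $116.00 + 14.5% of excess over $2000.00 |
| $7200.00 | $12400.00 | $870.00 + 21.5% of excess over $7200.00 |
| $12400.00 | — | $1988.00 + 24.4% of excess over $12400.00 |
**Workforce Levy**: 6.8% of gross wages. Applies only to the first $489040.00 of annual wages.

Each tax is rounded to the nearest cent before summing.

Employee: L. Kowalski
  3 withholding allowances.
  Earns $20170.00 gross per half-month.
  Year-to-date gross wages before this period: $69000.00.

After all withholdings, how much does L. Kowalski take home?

$15120.98

State Income Tax: taxable = $20170.00 − 3×$282.00 = $19324.00
  $1988.00 + 24.4% × ($19324.00 − $12400.00) = $1988.00 + 24.4% × $6924.00 = $3677.46
Workforce Levy: 6.8% × $20170.00 = $1371.56
Total withheld: $3677.46 + $1371.56 = $5049.02
Net pay: $20170.00 − $5049.02 = $15120.98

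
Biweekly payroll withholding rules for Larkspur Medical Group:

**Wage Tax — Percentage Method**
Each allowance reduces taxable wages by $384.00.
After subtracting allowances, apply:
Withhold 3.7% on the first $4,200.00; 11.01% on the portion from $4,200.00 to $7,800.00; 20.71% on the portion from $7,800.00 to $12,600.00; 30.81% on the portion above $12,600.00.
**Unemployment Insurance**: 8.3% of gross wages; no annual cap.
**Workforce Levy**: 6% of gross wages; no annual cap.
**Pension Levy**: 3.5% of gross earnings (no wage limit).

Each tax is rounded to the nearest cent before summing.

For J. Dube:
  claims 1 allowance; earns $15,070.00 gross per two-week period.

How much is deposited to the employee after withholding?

$10,199.00

Wage Tax: taxable = $15,070.00 − 1×$384.00 = $14,686.00
  $1,545.84 + 30.81% × ($14,686.00 − $12,600.00) = $1,545.84 + 30.81% × $2,086.00 = $2,188.54
Unemployment Insurance: 8.3% × $15,070.00 = $1,250.81
Workforce Levy: 6% × $15,070.00 = $904.20
Pension Levy: 3.5% × $15,070.00 = $527.45
Total withheld: $2,188.54 + $1,250.81 + $904.20 + $527.45 = $4,871.00
Net pay: $15,070.00 − $4,871.00 = $10,199.00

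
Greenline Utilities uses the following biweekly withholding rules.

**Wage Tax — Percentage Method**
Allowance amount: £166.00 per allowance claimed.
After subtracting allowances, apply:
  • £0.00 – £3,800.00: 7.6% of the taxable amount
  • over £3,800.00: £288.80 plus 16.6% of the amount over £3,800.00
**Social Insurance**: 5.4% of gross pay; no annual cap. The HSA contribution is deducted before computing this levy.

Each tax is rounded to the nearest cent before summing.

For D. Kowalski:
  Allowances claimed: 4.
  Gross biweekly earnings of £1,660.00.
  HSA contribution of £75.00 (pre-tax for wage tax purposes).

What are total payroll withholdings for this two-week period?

£155.59

Wage Tax: taxable = £1,660.00 − £75.00 − 4×£166.00 = £921.00
  7.6% × £921.00 = £70.00
Social Insurance: 5.4% × £1,585.00 = £85.59
Total: £70.00 + £85.59 = £155.59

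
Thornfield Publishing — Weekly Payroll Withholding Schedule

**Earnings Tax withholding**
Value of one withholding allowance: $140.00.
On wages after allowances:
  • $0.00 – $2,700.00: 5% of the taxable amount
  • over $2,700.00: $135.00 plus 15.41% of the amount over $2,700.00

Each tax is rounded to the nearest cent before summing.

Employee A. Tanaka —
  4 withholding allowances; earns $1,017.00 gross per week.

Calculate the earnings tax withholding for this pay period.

$22.85

Earnings Tax: taxable = $1,017.00 − 4×$140.00 = $457.00
  5% × $457.00 = $22.85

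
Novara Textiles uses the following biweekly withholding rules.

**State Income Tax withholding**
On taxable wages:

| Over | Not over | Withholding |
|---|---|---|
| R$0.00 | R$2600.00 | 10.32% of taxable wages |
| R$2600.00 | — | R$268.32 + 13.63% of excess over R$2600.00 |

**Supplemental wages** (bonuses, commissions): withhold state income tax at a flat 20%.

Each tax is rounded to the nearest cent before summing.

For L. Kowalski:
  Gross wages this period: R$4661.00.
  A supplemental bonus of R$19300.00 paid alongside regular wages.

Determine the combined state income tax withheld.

State Income Tax: taxable = R$4661.00
  R$268.32 + 13.63% × (R$4661.00 − R$2600.00) = R$268.32 + 13.63% × R$2061.00 = R$549.23
Supplemental (20% flat on bonus): 20% × R$19300.00 = R$3860.00
Total state income tax: R$549.23 + R$3860.00 = R$4409.23

R$4409.23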